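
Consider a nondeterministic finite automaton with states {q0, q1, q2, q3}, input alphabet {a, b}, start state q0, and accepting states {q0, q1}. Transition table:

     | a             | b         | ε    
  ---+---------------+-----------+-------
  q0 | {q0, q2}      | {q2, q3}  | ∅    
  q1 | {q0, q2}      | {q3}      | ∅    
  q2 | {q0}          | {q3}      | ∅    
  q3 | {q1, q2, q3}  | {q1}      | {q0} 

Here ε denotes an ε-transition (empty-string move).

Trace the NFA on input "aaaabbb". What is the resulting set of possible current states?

{q0, q1, q2, q3}

Start in {q0}.
Read 'a': q0→{q0, q2}; now {q0, q2}.
Read 'a': q0→{q0, q2}, q2→{q0}; now {q0, q2}.
Read 'a': q0→{q0, q2}, q2→{q0}; now {q0, q2}.
Read 'a': q0→{q0, q2}, q2→{q0}; now {q0, q2}.
Read 'b': q0→{q2, q3}, q2→{q3}; union {q2, q3}; ε-closure = {q0, q2, q3}.
Read 'b': q0→{q2, q3}, q2→{q3}, q3→{q1}; union {q1, q2, q3}; ε-closure = {q0, q1, q2, q3}.
Read 'b': q0→{q2, q3}, q1→{q3}, q2→{q3}, q3→{q1}; union {q1, q2, q3}; ε-closure = {q0, q1, q2, q3}.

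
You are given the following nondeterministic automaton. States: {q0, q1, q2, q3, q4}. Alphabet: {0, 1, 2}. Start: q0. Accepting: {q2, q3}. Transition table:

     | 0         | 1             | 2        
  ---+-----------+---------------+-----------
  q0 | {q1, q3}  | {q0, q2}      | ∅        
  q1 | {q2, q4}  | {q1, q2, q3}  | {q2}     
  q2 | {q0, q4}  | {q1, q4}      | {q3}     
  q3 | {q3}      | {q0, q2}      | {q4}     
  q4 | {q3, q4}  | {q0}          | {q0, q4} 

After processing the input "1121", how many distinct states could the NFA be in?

Start in {q0}.
Read '1': {q0} → {q0, q2}.
Read '1': {q0, q2} → {q0, q1, q2, q4}.
Read '2': {q0, q1, q2, q4} → {q0, q2, q3, q4}.
Read '1': {q0, q2, q3, q4} → {q0, q1, q2, q4}.
That set has 4 states.

4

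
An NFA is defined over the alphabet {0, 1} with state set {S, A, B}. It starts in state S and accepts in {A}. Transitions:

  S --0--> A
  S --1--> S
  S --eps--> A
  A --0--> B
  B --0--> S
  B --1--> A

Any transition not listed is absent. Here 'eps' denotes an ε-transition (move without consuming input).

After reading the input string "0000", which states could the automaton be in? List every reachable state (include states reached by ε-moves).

Start: ε-closure({S}) = {S, A}.
Read '0': {S, A} → {A, B}.
Read '0': {A, B} → {S, A, B}.
Read '0': {S, A, B} → {S, A, B}.
Read '0': {S, A, B} → {S, A, B}.

{S, A, B}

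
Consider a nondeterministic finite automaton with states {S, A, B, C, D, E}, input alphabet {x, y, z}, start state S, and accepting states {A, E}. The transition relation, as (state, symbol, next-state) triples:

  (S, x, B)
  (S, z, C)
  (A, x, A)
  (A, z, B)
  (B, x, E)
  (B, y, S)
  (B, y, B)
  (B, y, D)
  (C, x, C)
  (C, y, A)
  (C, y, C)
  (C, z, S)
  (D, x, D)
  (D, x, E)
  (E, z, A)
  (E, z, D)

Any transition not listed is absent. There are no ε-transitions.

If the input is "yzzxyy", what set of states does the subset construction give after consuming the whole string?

∅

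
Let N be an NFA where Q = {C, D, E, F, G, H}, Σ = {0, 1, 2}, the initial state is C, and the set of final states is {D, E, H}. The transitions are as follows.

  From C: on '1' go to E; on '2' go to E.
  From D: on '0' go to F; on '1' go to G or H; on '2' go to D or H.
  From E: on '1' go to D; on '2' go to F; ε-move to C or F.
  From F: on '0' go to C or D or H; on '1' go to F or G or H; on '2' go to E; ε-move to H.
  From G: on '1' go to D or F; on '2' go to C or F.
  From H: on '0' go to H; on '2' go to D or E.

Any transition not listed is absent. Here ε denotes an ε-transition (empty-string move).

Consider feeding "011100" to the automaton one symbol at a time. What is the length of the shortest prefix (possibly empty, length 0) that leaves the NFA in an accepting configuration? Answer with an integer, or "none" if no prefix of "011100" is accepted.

none

Start in {C}.
Read '0': {C} → ∅.
The set is empty and remains empty for the remaining 5 symbols.
No reachable set along the way intersects F.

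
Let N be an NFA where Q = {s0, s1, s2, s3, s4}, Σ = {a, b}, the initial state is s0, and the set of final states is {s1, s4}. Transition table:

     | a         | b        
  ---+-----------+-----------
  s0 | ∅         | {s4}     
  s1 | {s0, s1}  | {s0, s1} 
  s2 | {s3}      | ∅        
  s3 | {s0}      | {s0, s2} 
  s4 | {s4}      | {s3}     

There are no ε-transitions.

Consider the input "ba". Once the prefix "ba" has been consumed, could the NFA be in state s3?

No

Start in {s0}.
Read 'b': s0→{s4}; now {s4}.
Read 'a': s4→{s4}; now {s4}.
State s3 is not in {s4}.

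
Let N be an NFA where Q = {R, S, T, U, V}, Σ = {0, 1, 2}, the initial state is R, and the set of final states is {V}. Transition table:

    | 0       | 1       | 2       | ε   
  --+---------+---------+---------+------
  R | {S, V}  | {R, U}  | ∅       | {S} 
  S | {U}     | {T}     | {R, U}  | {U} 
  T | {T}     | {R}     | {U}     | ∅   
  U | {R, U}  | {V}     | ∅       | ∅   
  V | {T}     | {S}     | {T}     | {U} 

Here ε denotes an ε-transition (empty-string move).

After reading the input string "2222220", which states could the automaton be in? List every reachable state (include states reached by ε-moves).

{R, S, U, V}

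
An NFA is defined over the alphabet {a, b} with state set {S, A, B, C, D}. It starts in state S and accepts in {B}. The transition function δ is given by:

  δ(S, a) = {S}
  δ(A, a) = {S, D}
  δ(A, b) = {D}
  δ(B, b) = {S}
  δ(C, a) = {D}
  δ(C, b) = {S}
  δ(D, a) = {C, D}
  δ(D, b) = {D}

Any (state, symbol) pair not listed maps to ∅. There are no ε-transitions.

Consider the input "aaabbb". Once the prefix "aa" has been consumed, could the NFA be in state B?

Start in {S}.
Read 'a': S→{S}; now {S}.
Read 'a': S→{S}; now {S}.
State B is not in {S}.

No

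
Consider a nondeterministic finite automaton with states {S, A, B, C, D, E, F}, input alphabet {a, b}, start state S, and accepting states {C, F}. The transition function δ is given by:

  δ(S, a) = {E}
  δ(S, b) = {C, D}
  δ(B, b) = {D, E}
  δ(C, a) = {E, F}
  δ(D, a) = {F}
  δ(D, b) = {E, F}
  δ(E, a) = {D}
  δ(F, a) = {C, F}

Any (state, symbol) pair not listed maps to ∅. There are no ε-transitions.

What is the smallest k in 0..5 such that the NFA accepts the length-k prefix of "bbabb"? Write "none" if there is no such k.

1

Start in {S}.
Read 'b': S→{C, D}; now {C, D}.
None of the earlier sets intersect F, but {C, D} does.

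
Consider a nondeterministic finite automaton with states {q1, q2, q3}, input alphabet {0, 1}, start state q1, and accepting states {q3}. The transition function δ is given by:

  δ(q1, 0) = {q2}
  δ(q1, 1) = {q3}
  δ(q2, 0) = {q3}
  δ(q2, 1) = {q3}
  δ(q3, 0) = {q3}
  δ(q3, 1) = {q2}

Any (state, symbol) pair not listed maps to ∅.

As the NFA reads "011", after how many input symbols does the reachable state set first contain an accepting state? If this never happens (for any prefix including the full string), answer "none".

Start in {q1}.
Read '0': {q1} → {q2}.
Read '1': {q2} → {q3}.
None of the earlier sets intersect F, but {q3} does.

2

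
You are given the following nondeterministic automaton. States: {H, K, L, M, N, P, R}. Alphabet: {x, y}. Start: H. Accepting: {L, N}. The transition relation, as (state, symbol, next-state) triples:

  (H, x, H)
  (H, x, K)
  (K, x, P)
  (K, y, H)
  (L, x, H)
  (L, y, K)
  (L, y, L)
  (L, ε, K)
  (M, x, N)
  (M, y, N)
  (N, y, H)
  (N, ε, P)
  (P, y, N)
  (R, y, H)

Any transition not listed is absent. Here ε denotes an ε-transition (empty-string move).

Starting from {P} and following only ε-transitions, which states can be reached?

{P}

Begin with {P}.
No ε-moves leave this set, so the closure equals the set itself.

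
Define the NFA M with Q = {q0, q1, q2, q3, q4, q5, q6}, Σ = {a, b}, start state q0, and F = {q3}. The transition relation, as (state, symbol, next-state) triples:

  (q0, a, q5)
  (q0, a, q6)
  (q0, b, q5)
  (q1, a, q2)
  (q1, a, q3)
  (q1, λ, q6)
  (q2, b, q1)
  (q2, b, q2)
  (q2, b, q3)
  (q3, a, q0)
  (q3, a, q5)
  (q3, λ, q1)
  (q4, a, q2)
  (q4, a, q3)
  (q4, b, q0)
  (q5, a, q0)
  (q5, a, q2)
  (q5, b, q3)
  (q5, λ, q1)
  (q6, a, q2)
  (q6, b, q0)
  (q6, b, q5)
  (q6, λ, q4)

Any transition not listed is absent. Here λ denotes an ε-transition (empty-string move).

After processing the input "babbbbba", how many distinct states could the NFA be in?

7

Start in {q0}.
Read 'b': q0→{q5}; union {q5}; ε-closure = {q1, q4, q5, q6}.
Read 'a': q1→{q2, q3}, q4→{q2, q3}, q5→{q0, q2}, q6→{q2}; union {q0, q2, q3}; ε-closure = {q0, q1, q2, q3, q4, q6}.
Read 'b': q0→{q5}, q1→∅, q2→{q1, q2, q3}, q3→∅, q4→{q0}, q6→{q0, q5}; union {q0, q1, q2, q3, q5}; ε-closure = {q0, q1, q2, q3, q4, q5, q6}.
Read 'b': q0→{q5}, q1→∅, q2→{q1, q2, q3}, q3→∅, q4→{q0}, q5→{q3}, q6→{q0, q5}; union {q0, q1, q2, q3, q5}; ε-closure = {q0, q1, q2, q3, q4, q5, q6}.
Read 'b': q0→{q5}, q1→∅, q2→{q1, q2, q3}, q3→∅, q4→{q0}, q5→{q3}, q6→{q0, q5}; union {q0, q1, q2, q3, q5}; ε-closure = {q0, q1, q2, q3, q4, q5, q6}.
Read 'b': q0→{q5}, q1→∅, q2→{q1, q2, q3}, q3→∅, q4→{q0}, q5→{q3}, q6→{q0, q5}; union {q0, q1, q2, q3, q5}; ε-closure = {q0, q1, q2, q3, q4, q5, q6}.
Read 'b': q0→{q5}, q1→∅, q2→{q1, q2, q3}, q3→∅, q4→{q0}, q5→{q3}, q6→{q0, q5}; union {q0, q1, q2, q3, q5}; ε-closure = {q0, q1, q2, q3, q4, q5, q6}.
Read 'a': q0→{q5, q6}, q1→{q2, q3}, q2→∅, q3→{q0, q5}, q4→{q2, q3}, q5→{q0, q2}, q6→{q2}; union {q0, q2, q3, q5, q6}; ε-closure = {q0, q1, q2, q3, q4, q5, q6}.
That set has 7 states.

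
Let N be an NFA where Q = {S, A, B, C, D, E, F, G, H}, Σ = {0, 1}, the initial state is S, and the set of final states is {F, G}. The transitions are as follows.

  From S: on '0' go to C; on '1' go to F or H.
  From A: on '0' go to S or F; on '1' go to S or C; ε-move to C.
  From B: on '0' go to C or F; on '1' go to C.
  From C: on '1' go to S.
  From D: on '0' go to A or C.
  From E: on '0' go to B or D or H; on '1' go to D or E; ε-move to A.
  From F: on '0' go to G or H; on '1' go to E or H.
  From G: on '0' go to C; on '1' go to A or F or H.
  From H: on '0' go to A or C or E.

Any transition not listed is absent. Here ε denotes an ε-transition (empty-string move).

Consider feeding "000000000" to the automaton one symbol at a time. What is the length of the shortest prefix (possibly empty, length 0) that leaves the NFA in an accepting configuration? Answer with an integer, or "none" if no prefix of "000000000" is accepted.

none

Start in {S}.
Read '0': {S} → {C}.
Read '0': {C} → ∅.
The set is empty and remains empty for the remaining 7 symbols.
No reachable set along the way intersects F.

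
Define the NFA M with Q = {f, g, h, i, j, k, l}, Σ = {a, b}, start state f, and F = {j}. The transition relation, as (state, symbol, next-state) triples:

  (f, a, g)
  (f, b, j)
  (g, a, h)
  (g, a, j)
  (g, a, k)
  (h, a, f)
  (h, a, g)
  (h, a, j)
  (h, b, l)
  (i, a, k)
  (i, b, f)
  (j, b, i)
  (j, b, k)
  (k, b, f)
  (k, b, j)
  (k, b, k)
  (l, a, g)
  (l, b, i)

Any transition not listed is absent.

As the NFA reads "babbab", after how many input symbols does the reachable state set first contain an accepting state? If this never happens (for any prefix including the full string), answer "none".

1

Start in {f}.
Read 'b': f→{j}; now {j}.
None of the earlier sets intersect F, but {j} does.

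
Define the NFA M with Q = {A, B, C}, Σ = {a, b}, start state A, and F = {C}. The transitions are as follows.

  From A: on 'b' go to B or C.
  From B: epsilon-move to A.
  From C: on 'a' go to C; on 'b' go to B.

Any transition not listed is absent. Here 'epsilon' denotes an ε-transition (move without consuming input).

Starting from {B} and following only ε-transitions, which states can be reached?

Begin with {B}.
ε-move B → A; add A.

{A, B}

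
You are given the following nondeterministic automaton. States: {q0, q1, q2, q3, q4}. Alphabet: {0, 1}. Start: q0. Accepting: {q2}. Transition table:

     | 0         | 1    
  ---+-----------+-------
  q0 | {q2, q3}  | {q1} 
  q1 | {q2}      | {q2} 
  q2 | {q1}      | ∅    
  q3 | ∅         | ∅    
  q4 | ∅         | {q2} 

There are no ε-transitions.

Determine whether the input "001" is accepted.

Yes

Start in {q0}.
Read '0': q0→{q2, q3}; now {q2, q3}.
Read '0': q2→{q1}, q3→∅; now {q1}.
Read '1': q1→{q2}; now {q2}.
The final set {q2} contains the accepting state q2.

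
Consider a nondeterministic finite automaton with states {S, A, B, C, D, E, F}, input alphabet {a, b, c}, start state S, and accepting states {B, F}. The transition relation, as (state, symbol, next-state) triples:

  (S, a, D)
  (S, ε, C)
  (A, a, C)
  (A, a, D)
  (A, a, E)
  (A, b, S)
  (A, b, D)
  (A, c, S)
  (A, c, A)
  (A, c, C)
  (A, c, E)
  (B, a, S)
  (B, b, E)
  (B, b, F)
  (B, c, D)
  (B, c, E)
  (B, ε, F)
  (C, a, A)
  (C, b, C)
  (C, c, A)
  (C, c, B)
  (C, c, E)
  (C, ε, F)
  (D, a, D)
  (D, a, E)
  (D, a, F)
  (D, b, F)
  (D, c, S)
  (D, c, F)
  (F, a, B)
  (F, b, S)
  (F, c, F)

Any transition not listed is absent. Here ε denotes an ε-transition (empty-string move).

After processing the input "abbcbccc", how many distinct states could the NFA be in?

7

Start: ε-closure({S}) = {S, C, F}.
Read 'a': S→{D}, C→{A}, F→{B}; union {A, B, D}; ε-closure = {A, B, D, F}.
Read 'b': A→{S, D}, B→{E, F}, D→{F}, F→{S}; union {S, D, E, F}; ε-closure = {S, C, D, E, F}.
Read 'b': S→∅, C→{C}, D→{F}, E→∅, F→{S}; now {S, C, F}.
Read 'c': S→∅, C→{A, B, E}, F→{F}; now {A, B, E, F}.
Read 'b': A→{S, D}, B→{E, F}, E→∅, F→{S}; union {S, D, E, F}; ε-closure = {S, C, D, E, F}.
Read 'c': S→∅, C→{A, B, E}, D→{S, F}, E→∅, F→{F}; union {S, A, B, E, F}; ε-closure = {S, A, B, C, E, F}.
Read 'c': S→∅, A→{S, A, C, E}, B→{D, E}, C→{A, B, E}, E→∅, F→{F}; now {S, A, B, C, D, E, F}.
Read 'c': S→∅, A→{S, A, C, E}, B→{D, E}, C→{A, B, E}, D→{S, F}, E→∅, F→{F}; now {S, A, B, C, D, E, F}.
That set has 7 states.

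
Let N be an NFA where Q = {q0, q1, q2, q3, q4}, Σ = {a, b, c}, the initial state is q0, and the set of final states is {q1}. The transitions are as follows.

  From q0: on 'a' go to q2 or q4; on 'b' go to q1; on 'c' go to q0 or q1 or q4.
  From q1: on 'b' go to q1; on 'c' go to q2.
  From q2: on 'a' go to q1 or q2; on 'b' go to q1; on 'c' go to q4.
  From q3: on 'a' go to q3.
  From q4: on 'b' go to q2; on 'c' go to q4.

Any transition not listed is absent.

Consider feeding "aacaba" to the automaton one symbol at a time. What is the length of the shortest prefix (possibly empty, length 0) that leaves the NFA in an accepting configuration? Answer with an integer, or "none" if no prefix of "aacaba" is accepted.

Start in {q0}.
Read 'a': q0→{q2, q4}; now {q2, q4}.
Read 'a': q2→{q1, q2}, q4→∅; now {q1, q2}.
None of the earlier sets intersect F, but {q1, q2} does.

2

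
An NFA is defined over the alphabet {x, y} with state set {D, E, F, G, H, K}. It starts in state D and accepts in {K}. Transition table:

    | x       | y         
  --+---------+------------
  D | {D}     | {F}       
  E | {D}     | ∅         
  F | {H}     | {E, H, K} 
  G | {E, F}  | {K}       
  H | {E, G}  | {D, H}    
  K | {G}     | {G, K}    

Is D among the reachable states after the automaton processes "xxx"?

Start in {D}.
Read 'x': D→{D}; now {D}.
Read 'x': D→{D}; now {D}.
Read 'x': D→{D}; now {D}.
State D is in {D}.

Yes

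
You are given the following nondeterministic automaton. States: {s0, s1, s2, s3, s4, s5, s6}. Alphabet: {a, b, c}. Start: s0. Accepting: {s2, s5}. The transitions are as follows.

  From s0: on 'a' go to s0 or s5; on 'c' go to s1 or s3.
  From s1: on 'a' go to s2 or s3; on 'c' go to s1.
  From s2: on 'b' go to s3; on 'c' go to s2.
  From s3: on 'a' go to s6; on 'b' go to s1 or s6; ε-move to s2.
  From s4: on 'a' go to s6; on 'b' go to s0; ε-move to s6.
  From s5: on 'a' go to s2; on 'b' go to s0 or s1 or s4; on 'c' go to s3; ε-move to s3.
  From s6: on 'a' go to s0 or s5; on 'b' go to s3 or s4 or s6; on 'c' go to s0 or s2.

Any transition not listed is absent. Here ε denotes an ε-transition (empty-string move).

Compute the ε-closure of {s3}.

{s2, s3}

Begin with {s3}.
ε-move s3 → s2; add s2.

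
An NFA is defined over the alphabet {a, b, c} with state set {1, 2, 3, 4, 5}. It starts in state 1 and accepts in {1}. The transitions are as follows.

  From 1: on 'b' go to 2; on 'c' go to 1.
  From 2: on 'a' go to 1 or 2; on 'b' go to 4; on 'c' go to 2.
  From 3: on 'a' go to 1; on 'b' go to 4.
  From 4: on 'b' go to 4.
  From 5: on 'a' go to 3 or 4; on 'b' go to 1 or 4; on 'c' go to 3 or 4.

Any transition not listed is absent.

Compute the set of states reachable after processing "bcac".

{1, 2}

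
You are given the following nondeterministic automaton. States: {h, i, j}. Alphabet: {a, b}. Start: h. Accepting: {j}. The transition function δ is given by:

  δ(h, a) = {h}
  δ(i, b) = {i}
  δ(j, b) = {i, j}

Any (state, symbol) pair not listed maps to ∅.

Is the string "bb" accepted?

No

Start in {h}.
Read 'b': h→∅; now ∅.
The set is empty and remains empty for the remaining 1 symbol.
The final set ∅ contains no accepting state.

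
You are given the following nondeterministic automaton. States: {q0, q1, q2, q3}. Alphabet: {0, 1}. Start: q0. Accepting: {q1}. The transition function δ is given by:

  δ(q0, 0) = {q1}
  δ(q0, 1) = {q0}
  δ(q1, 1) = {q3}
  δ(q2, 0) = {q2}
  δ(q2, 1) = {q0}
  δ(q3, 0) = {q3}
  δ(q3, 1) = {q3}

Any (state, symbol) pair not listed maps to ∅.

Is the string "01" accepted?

Start in {q0}.
Read '0': {q0} → {q1}.
Read '1': {q1} → {q3}.
The final set {q3} contains no accepting state.

No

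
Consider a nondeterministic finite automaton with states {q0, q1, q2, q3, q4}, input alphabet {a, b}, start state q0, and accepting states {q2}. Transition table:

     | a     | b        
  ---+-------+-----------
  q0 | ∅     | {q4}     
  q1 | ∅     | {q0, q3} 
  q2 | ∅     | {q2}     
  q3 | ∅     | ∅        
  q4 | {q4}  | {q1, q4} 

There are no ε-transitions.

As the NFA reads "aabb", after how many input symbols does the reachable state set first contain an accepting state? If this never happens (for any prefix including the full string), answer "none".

Start in {q0}.
Read 'a': q0→∅; now ∅.
The set is empty and remains empty for the remaining 3 symbols.
No reachable set along the way intersects F.

none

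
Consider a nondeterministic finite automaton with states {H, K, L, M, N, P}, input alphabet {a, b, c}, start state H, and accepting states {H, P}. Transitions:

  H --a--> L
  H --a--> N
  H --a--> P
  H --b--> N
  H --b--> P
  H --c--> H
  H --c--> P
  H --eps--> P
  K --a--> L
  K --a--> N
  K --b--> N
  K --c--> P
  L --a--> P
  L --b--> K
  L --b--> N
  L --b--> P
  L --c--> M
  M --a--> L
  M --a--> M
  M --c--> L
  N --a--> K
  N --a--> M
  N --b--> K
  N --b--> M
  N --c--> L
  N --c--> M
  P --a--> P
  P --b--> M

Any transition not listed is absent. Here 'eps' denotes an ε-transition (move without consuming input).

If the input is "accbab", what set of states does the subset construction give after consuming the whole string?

Start: ε-closure({H}) = {H, P}.
Read 'a': H→{L, N, P}, P→{P}; now {L, N, P}.
Read 'c': L→{M}, N→{L, M}, P→∅; now {L, M}.
Read 'c': L→{M}, M→{L}; now {L, M}.
Read 'b': L→{K, N, P}, M→∅; now {K, N, P}.
Read 'a': K→{L, N}, N→{K, M}, P→{P}; now {K, L, M, N, P}.
Read 'b': K→{N}, L→{K, N, P}, M→∅, N→{K, M}, P→{M}; now {K, M, N, P}.

{K, M, N, P}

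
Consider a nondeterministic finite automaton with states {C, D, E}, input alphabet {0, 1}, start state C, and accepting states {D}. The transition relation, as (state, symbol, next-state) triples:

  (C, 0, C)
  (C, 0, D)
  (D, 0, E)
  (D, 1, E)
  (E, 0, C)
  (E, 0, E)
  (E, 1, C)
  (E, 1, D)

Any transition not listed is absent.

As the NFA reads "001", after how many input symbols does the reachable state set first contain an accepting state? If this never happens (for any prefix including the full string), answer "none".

Start in {C}.
Read '0': C→{C, D}; now {C, D}.
None of the earlier sets intersect F, but {C, D} does.

1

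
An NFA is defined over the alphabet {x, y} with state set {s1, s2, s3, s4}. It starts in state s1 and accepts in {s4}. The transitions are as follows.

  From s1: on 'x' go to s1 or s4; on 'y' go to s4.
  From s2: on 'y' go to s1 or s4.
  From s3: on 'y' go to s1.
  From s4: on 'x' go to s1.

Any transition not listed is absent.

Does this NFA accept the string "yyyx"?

No

Start in {s1}.
Read 'y': {s1} → {s4}.
Read 'y': {s4} → ∅.
The set is empty and remains empty for the remaining 2 symbols.
The final set ∅ contains no accepting state.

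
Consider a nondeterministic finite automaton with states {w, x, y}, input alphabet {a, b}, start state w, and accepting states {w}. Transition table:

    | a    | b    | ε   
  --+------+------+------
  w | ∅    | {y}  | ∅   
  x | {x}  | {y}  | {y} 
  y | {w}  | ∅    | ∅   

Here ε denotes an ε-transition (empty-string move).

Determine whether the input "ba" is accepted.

Yes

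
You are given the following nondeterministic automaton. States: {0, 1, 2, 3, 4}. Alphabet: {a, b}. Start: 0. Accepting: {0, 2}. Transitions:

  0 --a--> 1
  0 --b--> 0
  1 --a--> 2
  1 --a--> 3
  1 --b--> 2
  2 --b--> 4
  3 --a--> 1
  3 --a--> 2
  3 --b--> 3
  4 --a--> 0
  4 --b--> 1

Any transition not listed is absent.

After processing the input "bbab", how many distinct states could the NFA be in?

1

Start in {0}.
Read 'b': 0→{0}; now {0}.
Read 'b': 0→{0}; now {0}.
Read 'a': 0→{1}; now {1}.
Read 'b': 1→{2}; now {2}.
That set has 1 state.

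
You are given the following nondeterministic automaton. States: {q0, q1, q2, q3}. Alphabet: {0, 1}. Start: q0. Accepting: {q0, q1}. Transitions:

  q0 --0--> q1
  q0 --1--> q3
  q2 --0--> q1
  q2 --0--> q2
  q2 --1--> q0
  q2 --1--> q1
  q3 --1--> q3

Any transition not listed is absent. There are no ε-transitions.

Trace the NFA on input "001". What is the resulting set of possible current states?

∅

Start in {q0}.
Read '0': q0→{q1}; now {q1}.
Read '0': q1→∅; now ∅.
The set is empty and remains empty for the remaining 1 symbol.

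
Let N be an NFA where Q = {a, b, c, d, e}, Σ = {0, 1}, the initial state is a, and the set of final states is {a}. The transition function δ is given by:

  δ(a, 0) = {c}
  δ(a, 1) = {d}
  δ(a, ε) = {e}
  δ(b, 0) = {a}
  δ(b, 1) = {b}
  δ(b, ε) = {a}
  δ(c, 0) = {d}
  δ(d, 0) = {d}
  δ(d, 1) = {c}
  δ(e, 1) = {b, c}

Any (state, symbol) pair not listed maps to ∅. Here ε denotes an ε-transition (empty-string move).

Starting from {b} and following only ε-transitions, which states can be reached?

Begin with {b}.
ε-move b → a; add a.
ε-move a → e; add e.

{a, b, e}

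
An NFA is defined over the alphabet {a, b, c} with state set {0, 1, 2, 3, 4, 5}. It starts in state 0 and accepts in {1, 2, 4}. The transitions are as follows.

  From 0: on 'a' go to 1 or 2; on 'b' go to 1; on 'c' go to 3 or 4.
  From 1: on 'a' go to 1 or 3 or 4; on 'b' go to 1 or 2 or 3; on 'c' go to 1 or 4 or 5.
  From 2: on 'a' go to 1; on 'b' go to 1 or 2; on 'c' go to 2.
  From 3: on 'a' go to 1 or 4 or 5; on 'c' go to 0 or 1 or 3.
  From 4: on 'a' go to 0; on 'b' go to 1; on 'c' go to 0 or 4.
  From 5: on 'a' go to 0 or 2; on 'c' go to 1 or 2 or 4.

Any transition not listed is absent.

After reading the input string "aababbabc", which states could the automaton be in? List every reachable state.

Start in {0}.
Read 'a': {0} → {1, 2}.
Read 'a': {1, 2} → {1, 3, 4}.
Read 'b': {1, 3, 4} → {1, 2, 3}.
Read 'a': {1, 2, 3} → {1, 3, 4, 5}.
Read 'b': {1, 3, 4, 5} → {1, 2, 3}.
Read 'b': {1, 2, 3} → {1, 2, 3}.
Read 'a': {1, 2, 3} → {1, 3, 4, 5}.
Read 'b': {1, 3, 4, 5} → {1, 2, 3}.
Read 'c': {1, 2, 3} → {0, 1, 2, 3, 4, 5}.

{0, 1, 2, 3, 4, 5}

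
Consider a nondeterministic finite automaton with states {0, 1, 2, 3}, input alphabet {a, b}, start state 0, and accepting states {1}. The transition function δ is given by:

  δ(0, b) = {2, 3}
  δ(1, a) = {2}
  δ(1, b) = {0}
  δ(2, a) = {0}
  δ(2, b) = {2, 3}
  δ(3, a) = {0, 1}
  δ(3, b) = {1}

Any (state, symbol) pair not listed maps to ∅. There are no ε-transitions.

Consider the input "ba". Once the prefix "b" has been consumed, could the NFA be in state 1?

No

Start in {0}.
Read 'b': 0→{2, 3}; now {2, 3}.
State 1 is not in {2, 3}.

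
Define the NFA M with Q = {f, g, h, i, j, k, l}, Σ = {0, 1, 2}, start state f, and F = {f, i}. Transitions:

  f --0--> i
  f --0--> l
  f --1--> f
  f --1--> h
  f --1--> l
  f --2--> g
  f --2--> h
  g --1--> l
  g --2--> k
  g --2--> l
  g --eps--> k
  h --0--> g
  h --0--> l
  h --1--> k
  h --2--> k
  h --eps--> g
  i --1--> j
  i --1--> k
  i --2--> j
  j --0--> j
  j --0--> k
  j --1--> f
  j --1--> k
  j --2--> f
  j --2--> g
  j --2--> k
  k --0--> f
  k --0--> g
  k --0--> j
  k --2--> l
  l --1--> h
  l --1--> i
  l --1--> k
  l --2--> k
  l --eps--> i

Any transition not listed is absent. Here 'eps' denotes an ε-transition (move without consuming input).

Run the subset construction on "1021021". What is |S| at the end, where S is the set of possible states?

Start in {f}.
Read '1': {f} → {f, g, h, i, k, l}.
Read '0': {f, g, h, i, k, l} → {f, g, i, j, k, l}.
Read '2': {f, g, i, j, k, l} → {f, g, h, i, j, k, l}.
Read '1': {f, g, h, i, j, k, l} → {f, g, h, i, j, k, l}.
Read '0': {f, g, h, i, j, k, l} → {f, g, i, j, k, l}.
Read '2': {f, g, i, j, k, l} → {f, g, h, i, j, k, l}.
Read '1': {f, g, h, i, j, k, l} → {f, g, h, i, j, k, l}.
That set has 7 states.

7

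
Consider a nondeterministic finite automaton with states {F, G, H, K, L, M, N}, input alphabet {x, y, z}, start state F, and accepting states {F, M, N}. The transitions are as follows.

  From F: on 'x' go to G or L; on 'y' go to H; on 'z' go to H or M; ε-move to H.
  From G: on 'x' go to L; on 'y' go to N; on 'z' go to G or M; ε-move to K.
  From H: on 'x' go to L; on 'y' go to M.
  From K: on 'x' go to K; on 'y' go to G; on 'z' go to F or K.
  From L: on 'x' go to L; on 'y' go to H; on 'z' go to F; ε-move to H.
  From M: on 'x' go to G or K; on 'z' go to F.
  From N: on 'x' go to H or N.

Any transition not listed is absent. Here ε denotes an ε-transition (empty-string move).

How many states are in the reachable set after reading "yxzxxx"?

3

Start: ε-closure({F}) = {F, H}.
Read 'y': F→{H}, H→{M}; now {H, M}.
Read 'x': H→{L}, M→{G, K}; union {G, K, L}; ε-closure = {G, H, K, L}.
Read 'z': G→{G, M}, H→∅, K→{F, K}, L→{F}; union {F, G, K, M}; ε-closure = {F, G, H, K, M}.
Read 'x': F→{G, L}, G→{L}, H→{L}, K→{K}, M→{G, K}; union {G, K, L}; ε-closure = {G, H, K, L}.
Read 'x': G→{L}, H→{L}, K→{K}, L→{L}; union {K, L}; ε-closure = {H, K, L}.
Read 'x': H→{L}, K→{K}, L→{L}; union {K, L}; ε-closure = {H, K, L}.
That set has 3 states.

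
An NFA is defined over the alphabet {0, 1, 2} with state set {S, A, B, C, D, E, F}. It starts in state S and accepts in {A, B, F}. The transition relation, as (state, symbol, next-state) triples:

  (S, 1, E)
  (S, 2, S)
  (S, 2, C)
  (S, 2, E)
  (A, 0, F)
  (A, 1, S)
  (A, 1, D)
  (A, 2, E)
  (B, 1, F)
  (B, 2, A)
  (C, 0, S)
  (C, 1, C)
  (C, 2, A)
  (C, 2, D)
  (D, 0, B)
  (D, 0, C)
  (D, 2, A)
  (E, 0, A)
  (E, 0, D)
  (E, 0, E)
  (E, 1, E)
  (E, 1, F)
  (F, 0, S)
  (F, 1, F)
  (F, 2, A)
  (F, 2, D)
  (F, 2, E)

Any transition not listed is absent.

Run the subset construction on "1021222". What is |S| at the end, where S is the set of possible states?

Start in {S}.
Read '1': S→{E}; now {E}.
Read '0': E→{A, D, E}; now {A, D, E}.
Read '2': A→{E}, D→{A}, E→∅; now {A, E}.
Read '1': A→{S, D}, E→{E, F}; now {S, D, E, F}.
Read '2': S→{S, C, E}, D→{A}, E→∅, F→{A, D, E}; now {S, A, C, D, E}.
Read '2': S→{S, C, E}, A→{E}, C→{A, D}, D→{A}, E→∅; now {S, A, C, D, E}.
Read '2': S→{S, C, E}, A→{E}, C→{A, D}, D→{A}, E→∅; now {S, A, C, D, E}.
That set has 5 states.

5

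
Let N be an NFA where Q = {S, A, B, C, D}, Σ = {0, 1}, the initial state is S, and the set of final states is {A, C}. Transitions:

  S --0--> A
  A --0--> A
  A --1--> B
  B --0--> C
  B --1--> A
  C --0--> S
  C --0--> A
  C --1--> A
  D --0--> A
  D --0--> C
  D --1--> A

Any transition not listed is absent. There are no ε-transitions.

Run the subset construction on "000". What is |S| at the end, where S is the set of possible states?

Start in {S}.
Read '0': {S} → {A}.
Read '0': {A} → {A}.
Read '0': {A} → {A}.
That set has 1 state.

1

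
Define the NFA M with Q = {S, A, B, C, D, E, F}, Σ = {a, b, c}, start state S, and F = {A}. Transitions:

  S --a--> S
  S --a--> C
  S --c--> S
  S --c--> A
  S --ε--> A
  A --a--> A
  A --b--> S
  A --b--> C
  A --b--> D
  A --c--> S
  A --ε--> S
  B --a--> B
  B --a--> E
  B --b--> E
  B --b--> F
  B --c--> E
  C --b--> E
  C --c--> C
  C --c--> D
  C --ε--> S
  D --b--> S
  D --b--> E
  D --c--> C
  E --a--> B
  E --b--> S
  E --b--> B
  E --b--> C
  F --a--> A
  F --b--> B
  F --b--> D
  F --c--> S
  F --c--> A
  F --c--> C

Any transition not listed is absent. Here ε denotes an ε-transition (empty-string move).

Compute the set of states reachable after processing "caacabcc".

Start: ε-closure({S}) = {S, A}.
Read 'c': {S, A} → {S, A}.
Read 'a': {S, A} → {S, A, C}.
Read 'a': {S, A, C} → {S, A, C}.
Read 'c': {S, A, C} → {S, A, C, D}.
Read 'a': {S, A, C, D} → {S, A, C}.
Read 'b': {S, A, C} → {S, A, C, D, E}.
Read 'c': {S, A, C, D, E} → {S, A, C, D}.
Read 'c': {S, A, C, D} → {S, A, C, D}.

{S, A, C, D}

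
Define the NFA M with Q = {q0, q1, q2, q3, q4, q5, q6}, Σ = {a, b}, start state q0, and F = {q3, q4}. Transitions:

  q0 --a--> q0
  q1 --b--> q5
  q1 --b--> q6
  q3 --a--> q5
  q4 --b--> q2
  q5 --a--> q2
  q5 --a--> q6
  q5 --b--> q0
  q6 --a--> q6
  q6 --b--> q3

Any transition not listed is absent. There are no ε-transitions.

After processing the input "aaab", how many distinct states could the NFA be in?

0

Start in {q0}.
Read 'a': {q0} → {q0}.
Read 'a': {q0} → {q0}.
Read 'a': {q0} → {q0}.
Read 'b': {q0} → ∅.
That set has 0 states.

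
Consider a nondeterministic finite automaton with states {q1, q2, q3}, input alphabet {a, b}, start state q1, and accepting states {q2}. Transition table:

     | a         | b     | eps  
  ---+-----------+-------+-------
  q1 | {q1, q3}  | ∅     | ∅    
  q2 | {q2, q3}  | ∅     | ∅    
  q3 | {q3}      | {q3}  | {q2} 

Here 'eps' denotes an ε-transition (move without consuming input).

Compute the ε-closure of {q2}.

{q2}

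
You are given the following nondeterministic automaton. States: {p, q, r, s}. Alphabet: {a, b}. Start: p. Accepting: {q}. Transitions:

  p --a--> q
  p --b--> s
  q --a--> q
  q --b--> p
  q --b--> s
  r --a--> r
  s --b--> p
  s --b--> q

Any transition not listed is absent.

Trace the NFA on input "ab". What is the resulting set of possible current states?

Start in {p}.
Read 'a': p→{q}; now {q}.
Read 'b': q→{p, s}; now {p, s}.

{p, s}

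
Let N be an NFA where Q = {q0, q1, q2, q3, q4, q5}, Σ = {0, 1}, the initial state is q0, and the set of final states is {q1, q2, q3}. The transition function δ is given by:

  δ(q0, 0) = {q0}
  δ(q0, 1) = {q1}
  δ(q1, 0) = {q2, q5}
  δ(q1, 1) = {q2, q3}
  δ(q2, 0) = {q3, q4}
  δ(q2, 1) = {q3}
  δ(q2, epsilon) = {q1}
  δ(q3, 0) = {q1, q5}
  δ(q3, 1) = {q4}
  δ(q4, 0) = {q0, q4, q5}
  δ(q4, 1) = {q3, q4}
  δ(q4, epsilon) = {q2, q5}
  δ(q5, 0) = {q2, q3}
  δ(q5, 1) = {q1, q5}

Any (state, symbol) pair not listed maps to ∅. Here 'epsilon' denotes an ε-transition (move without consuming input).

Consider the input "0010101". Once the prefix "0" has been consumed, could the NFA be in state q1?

Start in {q0}.
Read '0': {q0} → {q0}.
State q1 is not in {q0}.

No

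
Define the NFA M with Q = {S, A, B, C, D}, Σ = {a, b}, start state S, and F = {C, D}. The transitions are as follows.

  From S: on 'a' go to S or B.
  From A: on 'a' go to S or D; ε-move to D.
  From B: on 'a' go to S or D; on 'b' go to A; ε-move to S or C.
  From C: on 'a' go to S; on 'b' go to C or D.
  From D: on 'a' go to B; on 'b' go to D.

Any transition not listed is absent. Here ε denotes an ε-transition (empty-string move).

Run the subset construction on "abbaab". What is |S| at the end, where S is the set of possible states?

3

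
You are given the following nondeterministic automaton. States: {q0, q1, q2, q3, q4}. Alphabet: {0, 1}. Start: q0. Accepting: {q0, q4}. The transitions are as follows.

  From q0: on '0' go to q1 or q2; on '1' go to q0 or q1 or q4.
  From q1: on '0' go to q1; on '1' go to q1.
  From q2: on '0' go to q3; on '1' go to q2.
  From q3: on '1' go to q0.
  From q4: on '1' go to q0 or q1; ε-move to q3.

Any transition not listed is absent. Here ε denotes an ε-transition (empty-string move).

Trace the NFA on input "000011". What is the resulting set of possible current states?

{q1}

Start in {q0}.
Read '0': q0→{q1, q2}; now {q1, q2}.
Read '0': q1→{q1}, q2→{q3}; now {q1, q3}.
Read '0': q1→{q1}, q3→∅; now {q1}.
Read '0': q1→{q1}; now {q1}.
Read '1': q1→{q1}; now {q1}.
Read '1': q1→{q1}; now {q1}.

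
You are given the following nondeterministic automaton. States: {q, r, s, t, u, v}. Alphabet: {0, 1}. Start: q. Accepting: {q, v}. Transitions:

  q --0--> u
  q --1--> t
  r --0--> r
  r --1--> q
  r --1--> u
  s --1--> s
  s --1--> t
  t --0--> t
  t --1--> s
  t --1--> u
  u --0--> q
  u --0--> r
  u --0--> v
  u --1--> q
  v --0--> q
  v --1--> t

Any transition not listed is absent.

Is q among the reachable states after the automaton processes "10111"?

Start in {q}.
Read '1': {q} → {t}.
Read '0': {t} → {t}.
Read '1': {t} → {s, u}.
Read '1': {s, u} → {q, s, t}.
Read '1': {q, s, t} → {s, t, u}.
State q is not in {s, t, u}.

No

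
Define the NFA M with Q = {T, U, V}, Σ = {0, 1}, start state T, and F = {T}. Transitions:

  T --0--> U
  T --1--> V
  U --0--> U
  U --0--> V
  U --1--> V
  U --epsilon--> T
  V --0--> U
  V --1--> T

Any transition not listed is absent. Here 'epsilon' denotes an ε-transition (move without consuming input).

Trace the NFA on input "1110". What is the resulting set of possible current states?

Start in {T}.
Read '1': T→{V}; now {V}.
Read '1': V→{T}; now {T}.
Read '1': T→{V}; now {V}.
Read '0': V→{U}; union {U}; ε-closure = {T, U}.

{T, U}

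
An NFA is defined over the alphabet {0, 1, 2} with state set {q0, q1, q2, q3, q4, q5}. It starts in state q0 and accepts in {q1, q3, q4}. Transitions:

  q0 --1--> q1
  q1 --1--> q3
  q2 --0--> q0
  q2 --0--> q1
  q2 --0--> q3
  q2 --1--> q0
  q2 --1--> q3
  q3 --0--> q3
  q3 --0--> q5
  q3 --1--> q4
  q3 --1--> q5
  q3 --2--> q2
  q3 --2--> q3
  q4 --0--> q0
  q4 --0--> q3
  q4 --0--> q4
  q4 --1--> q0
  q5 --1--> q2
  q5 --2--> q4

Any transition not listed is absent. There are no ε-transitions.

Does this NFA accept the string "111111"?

Yes

Start in {q0}.
Read '1': {q0} → {q1}.
Read '1': {q1} → {q3}.
Read '1': {q3} → {q4, q5}.
Read '1': {q4, q5} → {q0, q2}.
Read '1': {q0, q2} → {q0, q1, q3}.
Read '1': {q0, q1, q3} → {q1, q3, q4, q5}.
The final set {q1, q3, q4, q5} contains the accepting states q1, q3, q4.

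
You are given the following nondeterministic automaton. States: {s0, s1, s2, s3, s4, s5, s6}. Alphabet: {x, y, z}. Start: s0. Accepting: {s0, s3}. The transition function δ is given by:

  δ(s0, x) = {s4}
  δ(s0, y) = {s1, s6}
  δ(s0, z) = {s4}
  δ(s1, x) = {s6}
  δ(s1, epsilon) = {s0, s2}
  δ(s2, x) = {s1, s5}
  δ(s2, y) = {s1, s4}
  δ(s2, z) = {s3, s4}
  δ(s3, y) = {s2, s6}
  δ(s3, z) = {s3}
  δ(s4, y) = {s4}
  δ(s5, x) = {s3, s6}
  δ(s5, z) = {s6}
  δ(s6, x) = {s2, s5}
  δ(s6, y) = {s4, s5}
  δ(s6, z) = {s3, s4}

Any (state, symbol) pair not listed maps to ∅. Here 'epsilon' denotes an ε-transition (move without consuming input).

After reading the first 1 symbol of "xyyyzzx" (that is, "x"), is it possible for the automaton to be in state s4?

Start in {s0}.
Read 'x': {s0} → {s4}.
State s4 is in {s4}.

Yes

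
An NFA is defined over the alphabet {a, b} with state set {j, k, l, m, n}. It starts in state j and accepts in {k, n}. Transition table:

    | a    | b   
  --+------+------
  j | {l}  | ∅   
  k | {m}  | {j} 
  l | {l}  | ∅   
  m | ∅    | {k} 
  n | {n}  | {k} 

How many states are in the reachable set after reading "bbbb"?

Start in {j}.
Read 'b': j→∅; now ∅.
The set is empty and remains empty for the remaining 3 symbols.
That set has 0 states.

0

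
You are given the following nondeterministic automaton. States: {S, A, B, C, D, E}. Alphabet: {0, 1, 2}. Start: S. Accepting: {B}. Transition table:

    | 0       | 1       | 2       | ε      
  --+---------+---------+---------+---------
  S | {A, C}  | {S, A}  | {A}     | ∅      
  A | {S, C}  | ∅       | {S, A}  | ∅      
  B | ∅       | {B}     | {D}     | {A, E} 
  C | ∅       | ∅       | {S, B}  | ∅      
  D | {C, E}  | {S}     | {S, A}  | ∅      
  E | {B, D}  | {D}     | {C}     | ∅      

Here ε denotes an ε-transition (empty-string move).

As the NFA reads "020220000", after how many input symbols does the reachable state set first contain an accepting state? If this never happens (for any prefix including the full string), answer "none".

Start in {S}.
Read '0': S→{A, C}; now {A, C}.
Read '2': A→{S, A}, C→{S, B}; union {S, A, B}; ε-closure = {S, A, B, E}.
None of the earlier sets intersect F, but {S, A, B, E} does.

2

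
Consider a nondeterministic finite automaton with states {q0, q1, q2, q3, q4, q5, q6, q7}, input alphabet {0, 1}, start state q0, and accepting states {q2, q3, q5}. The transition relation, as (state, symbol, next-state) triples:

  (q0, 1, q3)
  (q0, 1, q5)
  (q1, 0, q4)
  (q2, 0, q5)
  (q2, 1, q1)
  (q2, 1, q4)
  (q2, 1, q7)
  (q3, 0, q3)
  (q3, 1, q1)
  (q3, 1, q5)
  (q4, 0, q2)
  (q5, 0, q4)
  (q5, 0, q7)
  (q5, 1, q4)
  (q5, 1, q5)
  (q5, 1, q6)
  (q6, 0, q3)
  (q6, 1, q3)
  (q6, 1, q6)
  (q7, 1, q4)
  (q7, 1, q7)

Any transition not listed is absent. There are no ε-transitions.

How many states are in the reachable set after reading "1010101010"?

2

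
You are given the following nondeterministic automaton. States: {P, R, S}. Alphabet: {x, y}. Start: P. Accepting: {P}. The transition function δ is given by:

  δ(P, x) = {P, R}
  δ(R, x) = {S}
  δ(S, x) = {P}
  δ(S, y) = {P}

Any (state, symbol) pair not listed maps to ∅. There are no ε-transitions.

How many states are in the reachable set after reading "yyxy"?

0

Start in {P}.
Read 'y': P→∅; now ∅.
The set is empty and remains empty for the remaining 3 symbols.
That set has 0 states.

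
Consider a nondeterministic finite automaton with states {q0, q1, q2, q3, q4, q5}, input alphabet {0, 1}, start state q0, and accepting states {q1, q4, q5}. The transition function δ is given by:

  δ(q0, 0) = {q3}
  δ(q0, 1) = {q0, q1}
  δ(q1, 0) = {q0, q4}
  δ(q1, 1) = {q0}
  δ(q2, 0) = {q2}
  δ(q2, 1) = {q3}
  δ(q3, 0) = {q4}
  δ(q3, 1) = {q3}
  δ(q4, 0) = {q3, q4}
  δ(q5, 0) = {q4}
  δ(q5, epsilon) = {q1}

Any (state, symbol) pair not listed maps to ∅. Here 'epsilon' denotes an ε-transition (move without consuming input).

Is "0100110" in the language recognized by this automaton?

Start in {q0}.
Read '0': q0→{q3}; now {q3}.
Read '1': q3→{q3}; now {q3}.
Read '0': q3→{q4}; now {q4}.
Read '0': q4→{q3, q4}; now {q3, q4}.
Read '1': q3→{q3}, q4→∅; now {q3}.
Read '1': q3→{q3}; now {q3}.
Read '0': q3→{q4}; now {q4}.
The final set {q4} contains the accepting state q4.

Yes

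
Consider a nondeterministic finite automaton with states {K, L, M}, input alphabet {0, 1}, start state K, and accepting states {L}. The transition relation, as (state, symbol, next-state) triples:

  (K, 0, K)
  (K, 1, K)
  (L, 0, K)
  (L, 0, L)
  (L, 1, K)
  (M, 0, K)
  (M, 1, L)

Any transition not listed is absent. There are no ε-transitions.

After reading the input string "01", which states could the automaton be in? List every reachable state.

{K}

Start in {K}.
Read '0': K→{K}; now {K}.
Read '1': K→{K}; now {K}.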